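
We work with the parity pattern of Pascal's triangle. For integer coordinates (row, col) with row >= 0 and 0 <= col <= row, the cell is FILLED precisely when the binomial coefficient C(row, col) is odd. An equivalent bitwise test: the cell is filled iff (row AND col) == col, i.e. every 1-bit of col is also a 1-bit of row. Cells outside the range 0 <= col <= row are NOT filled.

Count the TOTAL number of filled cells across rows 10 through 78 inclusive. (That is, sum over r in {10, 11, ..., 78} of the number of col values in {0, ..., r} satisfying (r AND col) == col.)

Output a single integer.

Answer: 826

Derivation:
r10=1010 pc2: +4 =4
r11=1011 pc3: +8 =12
r12=1100 pc2: +4 =16
r13=1101 pc3: +8 =24
r14=1110 pc3: +8 =32
r15=1111 pc4: +16 =48
r16=10000 pc1: +2 =50
r17=10001 pc2: +4 =54
r18=10010 pc2: +4 =58
r19=10011 pc3: +8 =66
r20=10100 pc2: +4 =70
r21=10101 pc3: +8 =78
r22=10110 pc3: +8 =86
r23=10111 pc4: +16 =102
r24=11000 pc2: +4 =106
r25=11001 pc3: +8 =114
r26=11010 pc3: +8 =122
r27=11011 pc4: +16 =138
r28=11100 pc3: +8 =146
r29=11101 pc4: +16 =162
r30=11110 pc4: +16 =178
r31=11111 pc5: +32 =210
r32=100000 pc1: +2 =212
r33=100001 pc2: +4 =216
r34=100010 pc2: +4 =220
r35=100011 pc3: +8 =228
r36=100100 pc2: +4 =232
r37=100101 pc3: +8 =240
r38=100110 pc3: +8 =248
r39=100111 pc4: +16 =264
r40=101000 pc2: +4 =268
r41=101001 pc3: +8 =276
r42=101010 pc3: +8 =284
r43=101011 pc4: +16 =300
r44=101100 pc3: +8 =308
r45=101101 pc4: +16 =324
r46=101110 pc4: +16 =340
r47=101111 pc5: +32 =372
r48=110000 pc2: +4 =376
r49=110001 pc3: +8 =384
r50=110010 pc3: +8 =392
r51=110011 pc4: +16 =408
r52=110100 pc3: +8 =416
r53=110101 pc4: +16 =432
r54=110110 pc4: +16 =448
r55=110111 pc5: +32 =480
r56=111000 pc3: +8 =488
r57=111001 pc4: +16 =504
r58=111010 pc4: +16 =520
r59=111011 pc5: +32 =552
r60=111100 pc4: +16 =568
r61=111101 pc5: +32 =600
r62=111110 pc5: +32 =632
r63=111111 pc6: +64 =696
r64=1000000 pc1: +2 =698
r65=1000001 pc2: +4 =702
r66=1000010 pc2: +4 =706
r67=1000011 pc3: +8 =714
r68=1000100 pc2: +4 =718
r69=1000101 pc3: +8 =726
r70=1000110 pc3: +8 =734
r71=1000111 pc4: +16 =750
r72=1001000 pc2: +4 =754
r73=1001001 pc3: +8 =762
r74=1001010 pc3: +8 =770
r75=1001011 pc4: +16 =786
r76=1001100 pc3: +8 =794
r77=1001101 pc4: +16 =810
r78=1001110 pc4: +16 =826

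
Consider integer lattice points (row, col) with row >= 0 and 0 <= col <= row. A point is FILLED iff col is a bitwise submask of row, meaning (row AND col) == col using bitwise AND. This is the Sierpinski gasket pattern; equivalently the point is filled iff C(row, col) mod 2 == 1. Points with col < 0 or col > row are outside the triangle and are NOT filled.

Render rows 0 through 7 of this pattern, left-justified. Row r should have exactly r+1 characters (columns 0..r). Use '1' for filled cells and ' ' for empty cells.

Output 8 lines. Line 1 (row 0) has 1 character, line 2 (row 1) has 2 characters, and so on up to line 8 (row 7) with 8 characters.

r0=0: 1
r1=1: 11
r2=10: 1 1
r3=11: 1111
r4=100: 1   1
r5=101: 11  11
r6=110: 1 1 1 1
r7=111: 11111111

Answer: 1
11
1 1
1111
1   1
11  11
1 1 1 1
11111111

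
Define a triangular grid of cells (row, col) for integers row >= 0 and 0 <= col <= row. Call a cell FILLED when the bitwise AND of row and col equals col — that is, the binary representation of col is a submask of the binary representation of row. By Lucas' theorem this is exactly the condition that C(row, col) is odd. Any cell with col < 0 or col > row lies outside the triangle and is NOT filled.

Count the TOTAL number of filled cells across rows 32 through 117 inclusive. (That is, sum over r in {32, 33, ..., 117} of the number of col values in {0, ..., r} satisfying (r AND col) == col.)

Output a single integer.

r32=100000 pc1: +2 =2
r33=100001 pc2: +4 =6
r34=100010 pc2: +4 =10
r35=100011 pc3: +8 =18
r36=100100 pc2: +4 =22
r37=100101 pc3: +8 =30
r38=100110 pc3: +8 =38
r39=100111 pc4: +16 =54
r40=101000 pc2: +4 =58
r41=101001 pc3: +8 =66
r42=101010 pc3: +8 =74
r43=101011 pc4: +16 =90
r44=101100 pc3: +8 =98
r45=101101 pc4: +16 =114
r46=101110 pc4: +16 =130
r47=101111 pc5: +32 =162
r48=110000 pc2: +4 =166
r49=110001 pc3: +8 =174
r50=110010 pc3: +8 =182
r51=110011 pc4: +16 =198
r52=110100 pc3: +8 =206
r53=110101 pc4: +16 =222
r54=110110 pc4: +16 =238
r55=110111 pc5: +32 =270
r56=111000 pc3: +8 =278
r57=111001 pc4: +16 =294
r58=111010 pc4: +16 =310
r59=111011 pc5: +32 =342
r60=111100 pc4: +16 =358
r61=111101 pc5: +32 =390
r62=111110 pc5: +32 =422
r63=111111 pc6: +64 =486
r64=1000000 pc1: +2 =488
r65=1000001 pc2: +4 =492
r66=1000010 pc2: +4 =496
r67=1000011 pc3: +8 =504
r68=1000100 pc2: +4 =508
r69=1000101 pc3: +8 =516
r70=1000110 pc3: +8 =524
r71=1000111 pc4: +16 =540
r72=1001000 pc2: +4 =544
r73=1001001 pc3: +8 =552
r74=1001010 pc3: +8 =560
r75=1001011 pc4: +16 =576
r76=1001100 pc3: +8 =584
r77=1001101 pc4: +16 =600
r78=1001110 pc4: +16 =616
r79=1001111 pc5: +32 =648
r80=1010000 pc2: +4 =652
r81=1010001 pc3: +8 =660
r82=1010010 pc3: +8 =668
r83=1010011 pc4: +16 =684
r84=1010100 pc3: +8 =692
r85=1010101 pc4: +16 =708
r86=1010110 pc4: +16 =724
r87=1010111 pc5: +32 =756
r88=1011000 pc3: +8 =764
r89=1011001 pc4: +16 =780
r90=1011010 pc4: +16 =796
r91=1011011 pc5: +32 =828
r92=1011100 pc4: +16 =844
r93=1011101 pc5: +32 =876
r94=1011110 pc5: +32 =908
r95=1011111 pc6: +64 =972
r96=1100000 pc2: +4 =976
r97=1100001 pc3: +8 =984
r98=1100010 pc3: +8 =992
r99=1100011 pc4: +16 =1008
r100=1100100 pc3: +8 =1016
r101=1100101 pc4: +16 =1032
r102=1100110 pc4: +16 =1048
r103=1100111 pc5: +32 =1080
r104=1101000 pc3: +8 =1088
r105=1101001 pc4: +16 =1104
r106=1101010 pc4: +16 =1120
r107=1101011 pc5: +32 =1152
r108=1101100 pc4: +16 =1168
r109=1101101 pc5: +32 =1200
r110=1101110 pc5: +32 =1232
r111=1101111 pc6: +64 =1296
r112=1110000 pc3: +8 =1304
r113=1110001 pc4: +16 =1320
r114=1110010 pc4: +16 =1336
r115=1110011 pc5: +32 =1368
r116=1110100 pc4: +16 =1384
r117=1110101 pc5: +32 =1416

Answer: 1416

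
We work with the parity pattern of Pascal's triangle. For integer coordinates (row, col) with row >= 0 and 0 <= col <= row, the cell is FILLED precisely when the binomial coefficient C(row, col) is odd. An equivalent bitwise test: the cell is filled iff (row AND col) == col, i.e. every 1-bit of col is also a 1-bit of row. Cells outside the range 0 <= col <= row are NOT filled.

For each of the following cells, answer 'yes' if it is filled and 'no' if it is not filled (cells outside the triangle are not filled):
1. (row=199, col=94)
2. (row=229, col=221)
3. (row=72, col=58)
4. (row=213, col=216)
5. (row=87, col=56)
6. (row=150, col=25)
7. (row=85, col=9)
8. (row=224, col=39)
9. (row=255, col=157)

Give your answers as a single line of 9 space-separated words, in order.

Answer: no no no no no no no no yes

Derivation:
(199,94): row=0b11000111, col=0b1011110, row AND col = 0b1000110 = 70; 70 != 94 -> empty
(229,221): row=0b11100101, col=0b11011101, row AND col = 0b11000101 = 197; 197 != 221 -> empty
(72,58): row=0b1001000, col=0b111010, row AND col = 0b1000 = 8; 8 != 58 -> empty
(213,216): col outside [0, 213] -> not filled
(87,56): row=0b1010111, col=0b111000, row AND col = 0b10000 = 16; 16 != 56 -> empty
(150,25): row=0b10010110, col=0b11001, row AND col = 0b10000 = 16; 16 != 25 -> empty
(85,9): row=0b1010101, col=0b1001, row AND col = 0b1 = 1; 1 != 9 -> empty
(224,39): row=0b11100000, col=0b100111, row AND col = 0b100000 = 32; 32 != 39 -> empty
(255,157): row=0b11111111, col=0b10011101, row AND col = 0b10011101 = 157; 157 == 157 -> filled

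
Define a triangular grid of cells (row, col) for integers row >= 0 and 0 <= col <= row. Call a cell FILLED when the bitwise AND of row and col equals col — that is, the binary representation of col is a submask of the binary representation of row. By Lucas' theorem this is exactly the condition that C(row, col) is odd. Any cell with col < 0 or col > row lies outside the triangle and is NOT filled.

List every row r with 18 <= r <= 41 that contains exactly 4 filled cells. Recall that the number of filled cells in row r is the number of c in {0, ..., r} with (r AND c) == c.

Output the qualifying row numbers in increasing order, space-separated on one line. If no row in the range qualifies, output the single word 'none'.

Answer: 18 20 24 33 34 36 40

Derivation:
Row r has 2^popcount(r) filled cells, so we need popcount(r) = log2(4) = 2.
Scan r = 18..41 and keep those with exactly 2 one-bits:
r=18=10010 popcount=2 -> KEEP
r=19=10011 popcount=3 -> skip
r=20=10100 popcount=2 -> KEEP
r=21=10101 popcount=3 -> skip
r=22=10110 popcount=3 -> skip
r=23=10111 popcount=4 -> skip
r=24=11000 popcount=2 -> KEEP
r=25=11001 popcount=3 -> skip
r=26=11010 popcount=3 -> skip
r=27=11011 popcount=4 -> skip
r=28=11100 popcount=3 -> skip
r=29=11101 popcount=4 -> skip
r=30=11110 popcount=4 -> skip
r=31=11111 popcount=5 -> skip
r=32=100000 popcount=1 -> skip
r=33=100001 popcount=2 -> KEEP
r=34=100010 popcount=2 -> KEEP
r=35=100011 popcount=3 -> skip
r=36=100100 popcount=2 -> KEEP
r=37=100101 popcount=3 -> skip
r=38=100110 popcount=3 -> skip
r=39=100111 popcount=4 -> skip
r=40=101000 popcount=2 -> KEEP
r=41=101001 popcount=3 -> skip
Kept rows: 18 20 24 33 34 36 40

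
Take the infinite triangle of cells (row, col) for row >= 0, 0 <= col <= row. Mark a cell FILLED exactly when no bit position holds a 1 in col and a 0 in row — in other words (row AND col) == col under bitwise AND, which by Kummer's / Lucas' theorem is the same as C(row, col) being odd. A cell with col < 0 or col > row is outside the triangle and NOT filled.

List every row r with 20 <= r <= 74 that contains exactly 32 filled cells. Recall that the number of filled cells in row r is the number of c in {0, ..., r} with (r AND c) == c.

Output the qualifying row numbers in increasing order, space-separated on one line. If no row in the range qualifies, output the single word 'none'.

Answer: 31 47 55 59 61 62

Derivation:
Row r has 2^popcount(r) filled cells, so we need popcount(r) = log2(32) = 5.
Scan r = 20..74 and keep those with exactly 5 one-bits:
r=20=10100 popcount=2 -> skip
r=21=10101 popcount=3 -> skip
r=22=10110 popcount=3 -> skip
r=23=10111 popcount=4 -> skip
r=24=11000 popcount=2 -> skip
r=25=11001 popcount=3 -> skip
r=26=11010 popcount=3 -> skip
r=27=11011 popcount=4 -> skip
r=28=11100 popcount=3 -> skip
r=29=11101 popcount=4 -> skip
r=30=11110 popcount=4 -> skip
r=31=11111 popcount=5 -> KEEP
r=32=100000 popcount=1 -> skip
r=33=100001 popcount=2 -> skip
r=34=100010 popcount=2 -> skip
r=35=100011 popcount=3 -> skip
r=36=100100 popcount=2 -> skip
r=37=100101 popcount=3 -> skip
r=38=100110 popcount=3 -> skip
r=39=100111 popcount=4 -> skip
r=40=101000 popcount=2 -> skip
r=41=101001 popcount=3 -> skip
r=42=101010 popcount=3 -> skip
r=43=101011 popcount=4 -> skip
r=44=101100 popcount=3 -> skip
r=45=101101 popcount=4 -> skip
r=46=101110 popcount=4 -> skip
r=47=101111 popcount=5 -> KEEP
r=48=110000 popcount=2 -> skip
r=49=110001 popcount=3 -> skip
r=50=110010 popcount=3 -> skip
r=51=110011 popcount=4 -> skip
r=52=110100 popcount=3 -> skip
r=53=110101 popcount=4 -> skip
r=54=110110 popcount=4 -> skip
r=55=110111 popcount=5 -> KEEP
r=56=111000 popcount=3 -> skip
r=57=111001 popcount=4 -> skip
r=58=111010 popcount=4 -> skip
r=59=111011 popcount=5 -> KEEP
r=60=111100 popcount=4 -> skip
r=61=111101 popcount=5 -> KEEP
r=62=111110 popcount=5 -> KEEP
r=63=111111 popcount=6 -> skip
r=64=1000000 popcount=1 -> skip
r=65=1000001 popcount=2 -> skip
r=66=1000010 popcount=2 -> skip
r=67=1000011 popcount=3 -> skip
r=68=1000100 popcount=2 -> skip
r=69=1000101 popcount=3 -> skip
r=70=1000110 popcount=3 -> skip
r=71=1000111 popcount=4 -> skip
r=72=1001000 popcount=2 -> skip
r=73=1001001 popcount=3 -> skip
r=74=1001010 popcount=3 -> skip
Kept rows: 31 47 55 59 61 62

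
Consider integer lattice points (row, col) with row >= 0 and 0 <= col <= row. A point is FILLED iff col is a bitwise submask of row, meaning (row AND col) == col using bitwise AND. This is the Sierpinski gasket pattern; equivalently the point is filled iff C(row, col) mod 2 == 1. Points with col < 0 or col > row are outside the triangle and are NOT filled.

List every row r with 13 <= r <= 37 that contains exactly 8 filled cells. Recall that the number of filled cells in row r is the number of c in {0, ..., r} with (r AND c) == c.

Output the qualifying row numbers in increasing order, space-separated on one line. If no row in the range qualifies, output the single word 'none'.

Answer: 13 14 19 21 22 25 26 28 35 37

Derivation:
Row r has 2^popcount(r) filled cells, so we need popcount(r) = log2(8) = 3.
Scan r = 13..37 and keep those with exactly 3 one-bits:
r=13=1101 popcount=3 -> KEEP
r=14=1110 popcount=3 -> KEEP
r=15=1111 popcount=4 -> skip
r=16=10000 popcount=1 -> skip
r=17=10001 popcount=2 -> skip
r=18=10010 popcount=2 -> skip
r=19=10011 popcount=3 -> KEEP
r=20=10100 popcount=2 -> skip
r=21=10101 popcount=3 -> KEEP
r=22=10110 popcount=3 -> KEEP
r=23=10111 popcount=4 -> skip
r=24=11000 popcount=2 -> skip
r=25=11001 popcount=3 -> KEEP
r=26=11010 popcount=3 -> KEEP
r=27=11011 popcount=4 -> skip
r=28=11100 popcount=3 -> KEEP
r=29=11101 popcount=4 -> skip
r=30=11110 popcount=4 -> skip
r=31=11111 popcount=5 -> skip
r=32=100000 popcount=1 -> skip
r=33=100001 popcount=2 -> skip
r=34=100010 popcount=2 -> skip
r=35=100011 popcount=3 -> KEEP
r=36=100100 popcount=2 -> skip
r=37=100101 popcount=3 -> KEEP
Kept rows: 13 14 19 21 22 25 26 28 35 37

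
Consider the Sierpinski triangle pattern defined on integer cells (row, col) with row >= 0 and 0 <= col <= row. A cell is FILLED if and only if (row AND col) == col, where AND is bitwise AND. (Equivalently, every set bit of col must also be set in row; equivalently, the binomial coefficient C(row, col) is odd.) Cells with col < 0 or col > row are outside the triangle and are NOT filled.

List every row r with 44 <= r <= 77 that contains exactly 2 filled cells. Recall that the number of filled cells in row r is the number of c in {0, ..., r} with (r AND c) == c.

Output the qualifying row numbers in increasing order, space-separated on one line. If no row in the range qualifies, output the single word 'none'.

Answer: 64

Derivation:
Row r has 2^popcount(r) filled cells, so we need popcount(r) = log2(2) = 1.
Scan r = 44..77 and keep those with exactly 1 one-bits:
r=44=101100 popcount=3 -> skip
r=45=101101 popcount=4 -> skip
r=46=101110 popcount=4 -> skip
r=47=101111 popcount=5 -> skip
r=48=110000 popcount=2 -> skip
r=49=110001 popcount=3 -> skip
r=50=110010 popcount=3 -> skip
r=51=110011 popcount=4 -> skip
r=52=110100 popcount=3 -> skip
r=53=110101 popcount=4 -> skip
r=54=110110 popcount=4 -> skip
r=55=110111 popcount=5 -> skip
r=56=111000 popcount=3 -> skip
r=57=111001 popcount=4 -> skip
r=58=111010 popcount=4 -> skip
r=59=111011 popcount=5 -> skip
r=60=111100 popcount=4 -> skip
r=61=111101 popcount=5 -> skip
r=62=111110 popcount=5 -> skip
r=63=111111 popcount=6 -> skip
r=64=1000000 popcount=1 -> KEEP
r=65=1000001 popcount=2 -> skip
r=66=1000010 popcount=2 -> skip
r=67=1000011 popcount=3 -> skip
r=68=1000100 popcount=2 -> skip
r=69=1000101 popcount=3 -> skip
r=70=1000110 popcount=3 -> skip
r=71=1000111 popcount=4 -> skip
r=72=1001000 popcount=2 -> skip
r=73=1001001 popcount=3 -> skip
r=74=1001010 popcount=3 -> skip
r=75=1001011 popcount=4 -> skip
r=76=1001100 popcount=3 -> skip
r=77=1001101 popcount=4 -> skip
Kept rows: 64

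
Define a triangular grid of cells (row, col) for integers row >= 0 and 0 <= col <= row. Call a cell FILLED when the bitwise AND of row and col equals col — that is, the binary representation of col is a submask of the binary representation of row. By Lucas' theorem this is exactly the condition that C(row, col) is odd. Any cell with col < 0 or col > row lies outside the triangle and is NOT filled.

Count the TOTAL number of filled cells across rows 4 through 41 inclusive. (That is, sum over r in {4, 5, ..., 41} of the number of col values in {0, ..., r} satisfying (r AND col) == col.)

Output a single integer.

r4=100 pc1: +2 =2
r5=101 pc2: +4 =6
r6=110 pc2: +4 =10
r7=111 pc3: +8 =18
r8=1000 pc1: +2 =20
r9=1001 pc2: +4 =24
r10=1010 pc2: +4 =28
r11=1011 pc3: +8 =36
r12=1100 pc2: +4 =40
r13=1101 pc3: +8 =48
r14=1110 pc3: +8 =56
r15=1111 pc4: +16 =72
r16=10000 pc1: +2 =74
r17=10001 pc2: +4 =78
r18=10010 pc2: +4 =82
r19=10011 pc3: +8 =90
r20=10100 pc2: +4 =94
r21=10101 pc3: +8 =102
r22=10110 pc3: +8 =110
r23=10111 pc4: +16 =126
r24=11000 pc2: +4 =130
r25=11001 pc3: +8 =138
r26=11010 pc3: +8 =146
r27=11011 pc4: +16 =162
r28=11100 pc3: +8 =170
r29=11101 pc4: +16 =186
r30=11110 pc4: +16 =202
r31=11111 pc5: +32 =234
r32=100000 pc1: +2 =236
r33=100001 pc2: +4 =240
r34=100010 pc2: +4 =244
r35=100011 pc3: +8 =252
r36=100100 pc2: +4 =256
r37=100101 pc3: +8 =264
r38=100110 pc3: +8 =272
r39=100111 pc4: +16 =288
r40=101000 pc2: +4 =292
r41=101001 pc3: +8 =300

Answer: 300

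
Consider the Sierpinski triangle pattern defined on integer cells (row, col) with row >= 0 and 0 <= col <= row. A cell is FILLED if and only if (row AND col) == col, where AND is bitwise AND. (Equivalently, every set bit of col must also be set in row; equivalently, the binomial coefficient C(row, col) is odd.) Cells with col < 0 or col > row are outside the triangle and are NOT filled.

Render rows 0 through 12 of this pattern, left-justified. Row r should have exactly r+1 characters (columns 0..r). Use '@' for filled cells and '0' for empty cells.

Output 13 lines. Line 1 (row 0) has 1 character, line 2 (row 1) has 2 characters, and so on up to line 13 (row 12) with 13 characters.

Answer: @
@@
@0@
@@@@
@000@
@@00@@
@0@0@0@
@@@@@@@@
@0000000@
@@000000@@
@0@00000@0@
@@@@0000@@@@
@000@000@000@

Derivation:
r0=0: @
r1=1: @@
r2=10: @0@
r3=11: @@@@
r4=100: @000@
r5=101: @@00@@
r6=110: @0@0@0@
r7=111: @@@@@@@@
r8=1000: @0000000@
r9=1001: @@000000@@
r10=1010: @0@00000@0@
r11=1011: @@@@0000@@@@
r12=1100: @000@000@000@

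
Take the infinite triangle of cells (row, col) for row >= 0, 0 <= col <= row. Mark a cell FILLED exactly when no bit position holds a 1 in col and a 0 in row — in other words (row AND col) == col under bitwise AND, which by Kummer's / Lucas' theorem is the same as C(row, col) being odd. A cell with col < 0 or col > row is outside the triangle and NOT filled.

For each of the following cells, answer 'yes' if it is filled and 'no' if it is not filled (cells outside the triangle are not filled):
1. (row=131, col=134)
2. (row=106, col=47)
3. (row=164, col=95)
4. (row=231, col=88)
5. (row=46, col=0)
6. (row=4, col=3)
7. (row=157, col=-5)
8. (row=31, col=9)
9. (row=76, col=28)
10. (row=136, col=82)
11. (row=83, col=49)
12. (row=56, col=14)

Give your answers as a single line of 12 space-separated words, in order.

(131,134): col outside [0, 131] -> not filled
(106,47): row=0b1101010, col=0b101111, row AND col = 0b101010 = 42; 42 != 47 -> empty
(164,95): row=0b10100100, col=0b1011111, row AND col = 0b100 = 4; 4 != 95 -> empty
(231,88): row=0b11100111, col=0b1011000, row AND col = 0b1000000 = 64; 64 != 88 -> empty
(46,0): row=0b101110, col=0b0, row AND col = 0b0 = 0; 0 == 0 -> filled
(4,3): row=0b100, col=0b11, row AND col = 0b0 = 0; 0 != 3 -> empty
(157,-5): col outside [0, 157] -> not filled
(31,9): row=0b11111, col=0b1001, row AND col = 0b1001 = 9; 9 == 9 -> filled
(76,28): row=0b1001100, col=0b11100, row AND col = 0b1100 = 12; 12 != 28 -> empty
(136,82): row=0b10001000, col=0b1010010, row AND col = 0b0 = 0; 0 != 82 -> empty
(83,49): row=0b1010011, col=0b110001, row AND col = 0b10001 = 17; 17 != 49 -> empty
(56,14): row=0b111000, col=0b1110, row AND col = 0b1000 = 8; 8 != 14 -> empty

Answer: no no no no yes no no yes no no no no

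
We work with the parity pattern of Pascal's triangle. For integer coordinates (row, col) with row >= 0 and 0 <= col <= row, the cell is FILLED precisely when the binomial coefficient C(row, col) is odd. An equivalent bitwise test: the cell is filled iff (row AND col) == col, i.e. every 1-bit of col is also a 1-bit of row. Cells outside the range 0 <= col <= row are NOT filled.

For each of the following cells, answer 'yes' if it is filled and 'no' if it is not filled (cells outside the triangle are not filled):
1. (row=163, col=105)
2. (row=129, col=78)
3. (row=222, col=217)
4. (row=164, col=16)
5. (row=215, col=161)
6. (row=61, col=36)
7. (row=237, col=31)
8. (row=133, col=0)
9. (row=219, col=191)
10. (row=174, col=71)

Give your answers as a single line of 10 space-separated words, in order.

(163,105): row=0b10100011, col=0b1101001, row AND col = 0b100001 = 33; 33 != 105 -> empty
(129,78): row=0b10000001, col=0b1001110, row AND col = 0b0 = 0; 0 != 78 -> empty
(222,217): row=0b11011110, col=0b11011001, row AND col = 0b11011000 = 216; 216 != 217 -> empty
(164,16): row=0b10100100, col=0b10000, row AND col = 0b0 = 0; 0 != 16 -> empty
(215,161): row=0b11010111, col=0b10100001, row AND col = 0b10000001 = 129; 129 != 161 -> empty
(61,36): row=0b111101, col=0b100100, row AND col = 0b100100 = 36; 36 == 36 -> filled
(237,31): row=0b11101101, col=0b11111, row AND col = 0b1101 = 13; 13 != 31 -> empty
(133,0): row=0b10000101, col=0b0, row AND col = 0b0 = 0; 0 == 0 -> filled
(219,191): row=0b11011011, col=0b10111111, row AND col = 0b10011011 = 155; 155 != 191 -> empty
(174,71): row=0b10101110, col=0b1000111, row AND col = 0b110 = 6; 6 != 71 -> empty

Answer: no no no no no yes no yes no no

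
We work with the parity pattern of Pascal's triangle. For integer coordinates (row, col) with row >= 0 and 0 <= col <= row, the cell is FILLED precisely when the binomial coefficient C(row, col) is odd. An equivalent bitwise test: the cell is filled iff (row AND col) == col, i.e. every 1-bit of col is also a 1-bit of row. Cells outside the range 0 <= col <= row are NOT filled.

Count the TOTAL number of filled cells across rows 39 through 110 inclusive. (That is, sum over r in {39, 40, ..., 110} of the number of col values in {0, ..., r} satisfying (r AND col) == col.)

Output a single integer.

Answer: 1194

Derivation:
r39=100111 pc4: +16 =16
r40=101000 pc2: +4 =20
r41=101001 pc3: +8 =28
r42=101010 pc3: +8 =36
r43=101011 pc4: +16 =52
r44=101100 pc3: +8 =60
r45=101101 pc4: +16 =76
r46=101110 pc4: +16 =92
r47=101111 pc5: +32 =124
r48=110000 pc2: +4 =128
r49=110001 pc3: +8 =136
r50=110010 pc3: +8 =144
r51=110011 pc4: +16 =160
r52=110100 pc3: +8 =168
r53=110101 pc4: +16 =184
r54=110110 pc4: +16 =200
r55=110111 pc5: +32 =232
r56=111000 pc3: +8 =240
r57=111001 pc4: +16 =256
r58=111010 pc4: +16 =272
r59=111011 pc5: +32 =304
r60=111100 pc4: +16 =320
r61=111101 pc5: +32 =352
r62=111110 pc5: +32 =384
r63=111111 pc6: +64 =448
r64=1000000 pc1: +2 =450
r65=1000001 pc2: +4 =454
r66=1000010 pc2: +4 =458
r67=1000011 pc3: +8 =466
r68=1000100 pc2: +4 =470
r69=1000101 pc3: +8 =478
r70=1000110 pc3: +8 =486
r71=1000111 pc4: +16 =502
r72=1001000 pc2: +4 =506
r73=1001001 pc3: +8 =514
r74=1001010 pc3: +8 =522
r75=1001011 pc4: +16 =538
r76=1001100 pc3: +8 =546
r77=1001101 pc4: +16 =562
r78=1001110 pc4: +16 =578
r79=1001111 pc5: +32 =610
r80=1010000 pc2: +4 =614
r81=1010001 pc3: +8 =622
r82=1010010 pc3: +8 =630
r83=1010011 pc4: +16 =646
r84=1010100 pc3: +8 =654
r85=1010101 pc4: +16 =670
r86=1010110 pc4: +16 =686
r87=1010111 pc5: +32 =718
r88=1011000 pc3: +8 =726
r89=1011001 pc4: +16 =742
r90=1011010 pc4: +16 =758
r91=1011011 pc5: +32 =790
r92=1011100 pc4: +16 =806
r93=1011101 pc5: +32 =838
r94=1011110 pc5: +32 =870
r95=1011111 pc6: +64 =934
r96=1100000 pc2: +4 =938
r97=1100001 pc3: +8 =946
r98=1100010 pc3: +8 =954
r99=1100011 pc4: +16 =970
r100=1100100 pc3: +8 =978
r101=1100101 pc4: +16 =994
r102=1100110 pc4: +16 =1010
r103=1100111 pc5: +32 =1042
r104=1101000 pc3: +8 =1050
r105=1101001 pc4: +16 =1066
r106=1101010 pc4: +16 =1082
r107=1101011 pc5: +32 =1114
r108=1101100 pc4: +16 =1130
r109=1101101 pc5: +32 =1162
r110=1101110 pc5: +32 =1194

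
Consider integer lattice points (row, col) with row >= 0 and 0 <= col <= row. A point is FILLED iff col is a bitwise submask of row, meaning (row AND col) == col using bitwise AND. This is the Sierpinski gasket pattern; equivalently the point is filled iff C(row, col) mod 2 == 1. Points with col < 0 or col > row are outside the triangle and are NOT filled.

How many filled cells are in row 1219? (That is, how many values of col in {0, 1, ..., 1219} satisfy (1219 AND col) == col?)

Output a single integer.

1219 in binary = 10011000011
popcount(1219) = number of 1-bits in 10011000011 = 5
A col c satisfies (1219 AND c) == c iff every set bit of c is also set in 1219; each of the 5 set bits of 1219 can independently be on or off in c.
count = 2^5 = 32

Answer: 32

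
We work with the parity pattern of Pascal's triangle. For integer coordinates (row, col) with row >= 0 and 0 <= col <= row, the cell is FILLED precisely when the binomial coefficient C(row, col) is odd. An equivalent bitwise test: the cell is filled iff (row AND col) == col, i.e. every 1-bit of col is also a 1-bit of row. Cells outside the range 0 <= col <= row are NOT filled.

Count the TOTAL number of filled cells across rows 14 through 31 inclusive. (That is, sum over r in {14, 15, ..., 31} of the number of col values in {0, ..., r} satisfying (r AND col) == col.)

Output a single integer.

r14=1110 pc3: +8 =8
r15=1111 pc4: +16 =24
r16=10000 pc1: +2 =26
r17=10001 pc2: +4 =30
r18=10010 pc2: +4 =34
r19=10011 pc3: +8 =42
r20=10100 pc2: +4 =46
r21=10101 pc3: +8 =54
r22=10110 pc3: +8 =62
r23=10111 pc4: +16 =78
r24=11000 pc2: +4 =82
r25=11001 pc3: +8 =90
r26=11010 pc3: +8 =98
r27=11011 pc4: +16 =114
r28=11100 pc3: +8 =122
r29=11101 pc4: +16 =138
r30=11110 pc4: +16 =154
r31=11111 pc5: +32 =186

Answer: 186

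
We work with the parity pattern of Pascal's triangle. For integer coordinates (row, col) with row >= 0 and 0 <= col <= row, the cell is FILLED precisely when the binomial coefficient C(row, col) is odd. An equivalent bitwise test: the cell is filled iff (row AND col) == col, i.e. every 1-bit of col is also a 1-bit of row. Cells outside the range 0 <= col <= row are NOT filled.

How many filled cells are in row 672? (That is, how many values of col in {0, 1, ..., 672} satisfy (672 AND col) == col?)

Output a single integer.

672 in binary = 1010100000
popcount(672) = number of 1-bits in 1010100000 = 3
A col c satisfies (672 AND c) == c iff every set bit of c is also set in 672; each of the 3 set bits of 672 can independently be on or off in c.
count = 2^3 = 8

Answer: 8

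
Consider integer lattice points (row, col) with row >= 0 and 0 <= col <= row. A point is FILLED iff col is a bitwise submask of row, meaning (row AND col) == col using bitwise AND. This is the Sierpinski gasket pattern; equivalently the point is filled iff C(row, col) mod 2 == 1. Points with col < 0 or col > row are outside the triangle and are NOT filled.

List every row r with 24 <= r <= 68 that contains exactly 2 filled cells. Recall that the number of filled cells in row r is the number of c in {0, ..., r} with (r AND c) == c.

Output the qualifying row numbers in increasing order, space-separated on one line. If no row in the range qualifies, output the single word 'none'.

Answer: 32 64

Derivation:
Row r has 2^popcount(r) filled cells, so we need popcount(r) = log2(2) = 1.
Scan r = 24..68 and keep those with exactly 1 one-bits:
r=24=11000 popcount=2 -> skip
r=25=11001 popcount=3 -> skip
r=26=11010 popcount=3 -> skip
r=27=11011 popcount=4 -> skip
r=28=11100 popcount=3 -> skip
r=29=11101 popcount=4 -> skip
r=30=11110 popcount=4 -> skip
r=31=11111 popcount=5 -> skip
r=32=100000 popcount=1 -> KEEP
r=33=100001 popcount=2 -> skip
r=34=100010 popcount=2 -> skip
r=35=100011 popcount=3 -> skip
r=36=100100 popcount=2 -> skip
r=37=100101 popcount=3 -> skip
r=38=100110 popcount=3 -> skip
r=39=100111 popcount=4 -> skip
r=40=101000 popcount=2 -> skip
r=41=101001 popcount=3 -> skip
r=42=101010 popcount=3 -> skip
r=43=101011 popcount=4 -> skip
r=44=101100 popcount=3 -> skip
r=45=101101 popcount=4 -> skip
r=46=101110 popcount=4 -> skip
r=47=101111 popcount=5 -> skip
r=48=110000 popcount=2 -> skip
r=49=110001 popcount=3 -> skip
r=50=110010 popcount=3 -> skip
r=51=110011 popcount=4 -> skip
r=52=110100 popcount=3 -> skip
r=53=110101 popcount=4 -> skip
r=54=110110 popcount=4 -> skip
r=55=110111 popcount=5 -> skip
r=56=111000 popcount=3 -> skip
r=57=111001 popcount=4 -> skip
r=58=111010 popcount=4 -> skip
r=59=111011 popcount=5 -> skip
r=60=111100 popcount=4 -> skip
r=61=111101 popcount=5 -> skip
r=62=111110 popcount=5 -> skip
r=63=111111 popcount=6 -> skip
r=64=1000000 popcount=1 -> KEEP
r=65=1000001 popcount=2 -> skip
r=66=1000010 popcount=2 -> skip
r=67=1000011 popcount=3 -> skip
r=68=1000100 popcount=2 -> skip
Kept rows: 32 64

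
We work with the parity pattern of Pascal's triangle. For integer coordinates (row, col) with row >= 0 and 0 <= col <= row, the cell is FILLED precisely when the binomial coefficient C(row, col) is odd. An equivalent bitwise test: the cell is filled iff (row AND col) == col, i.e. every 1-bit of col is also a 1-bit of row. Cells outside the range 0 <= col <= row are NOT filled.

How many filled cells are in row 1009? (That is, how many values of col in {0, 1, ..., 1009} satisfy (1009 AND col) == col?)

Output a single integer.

1009 in binary = 1111110001
popcount(1009) = number of 1-bits in 1111110001 = 7
A col c satisfies (1009 AND c) == c iff every set bit of c is also set in 1009; each of the 7 set bits of 1009 can independently be on or off in c.
count = 2^7 = 128

Answer: 128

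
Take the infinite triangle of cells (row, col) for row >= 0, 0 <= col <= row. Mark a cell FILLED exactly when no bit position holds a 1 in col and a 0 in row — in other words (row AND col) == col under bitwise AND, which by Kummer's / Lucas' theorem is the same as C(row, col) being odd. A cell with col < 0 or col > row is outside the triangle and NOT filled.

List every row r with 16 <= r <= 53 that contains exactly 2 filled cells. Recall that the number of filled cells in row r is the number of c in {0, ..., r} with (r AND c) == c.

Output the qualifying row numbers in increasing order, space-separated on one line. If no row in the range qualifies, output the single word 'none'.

Row r has 2^popcount(r) filled cells, so we need popcount(r) = log2(2) = 1.
Scan r = 16..53 and keep those with exactly 1 one-bits:
r=16=10000 popcount=1 -> KEEP
r=17=10001 popcount=2 -> skip
r=18=10010 popcount=2 -> skip
r=19=10011 popcount=3 -> skip
r=20=10100 popcount=2 -> skip
r=21=10101 popcount=3 -> skip
r=22=10110 popcount=3 -> skip
r=23=10111 popcount=4 -> skip
r=24=11000 popcount=2 -> skip
r=25=11001 popcount=3 -> skip
r=26=11010 popcount=3 -> skip
r=27=11011 popcount=4 -> skip
r=28=11100 popcount=3 -> skip
r=29=11101 popcount=4 -> skip
r=30=11110 popcount=4 -> skip
r=31=11111 popcount=5 -> skip
r=32=100000 popcount=1 -> KEEP
r=33=100001 popcount=2 -> skip
r=34=100010 popcount=2 -> skip
r=35=100011 popcount=3 -> skip
r=36=100100 popcount=2 -> skip
r=37=100101 popcount=3 -> skip
r=38=100110 popcount=3 -> skip
r=39=100111 popcount=4 -> skip
r=40=101000 popcount=2 -> skip
r=41=101001 popcount=3 -> skip
r=42=101010 popcount=3 -> skip
r=43=101011 popcount=4 -> skip
r=44=101100 popcount=3 -> skip
r=45=101101 popcount=4 -> skip
r=46=101110 popcount=4 -> skip
r=47=101111 popcount=5 -> skip
r=48=110000 popcount=2 -> skip
r=49=110001 popcount=3 -> skip
r=50=110010 popcount=3 -> skip
r=51=110011 popcount=4 -> skip
r=52=110100 popcount=3 -> skip
r=53=110101 popcount=4 -> skip
Kept rows: 16 32

Answer: 16 32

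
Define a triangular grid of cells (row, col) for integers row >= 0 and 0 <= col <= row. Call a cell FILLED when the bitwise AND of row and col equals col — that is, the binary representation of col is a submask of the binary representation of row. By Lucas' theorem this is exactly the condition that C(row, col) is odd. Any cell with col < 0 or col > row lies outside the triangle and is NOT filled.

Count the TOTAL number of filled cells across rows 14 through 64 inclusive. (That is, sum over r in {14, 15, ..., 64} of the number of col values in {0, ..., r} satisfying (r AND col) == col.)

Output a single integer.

r14=1110 pc3: +8 =8
r15=1111 pc4: +16 =24
r16=10000 pc1: +2 =26
r17=10001 pc2: +4 =30
r18=10010 pc2: +4 =34
r19=10011 pc3: +8 =42
r20=10100 pc2: +4 =46
r21=10101 pc3: +8 =54
r22=10110 pc3: +8 =62
r23=10111 pc4: +16 =78
r24=11000 pc2: +4 =82
r25=11001 pc3: +8 =90
r26=11010 pc3: +8 =98
r27=11011 pc4: +16 =114
r28=11100 pc3: +8 =122
r29=11101 pc4: +16 =138
r30=11110 pc4: +16 =154
r31=11111 pc5: +32 =186
r32=100000 pc1: +2 =188
r33=100001 pc2: +4 =192
r34=100010 pc2: +4 =196
r35=100011 pc3: +8 =204
r36=100100 pc2: +4 =208
r37=100101 pc3: +8 =216
r38=100110 pc3: +8 =224
r39=100111 pc4: +16 =240
r40=101000 pc2: +4 =244
r41=101001 pc3: +8 =252
r42=101010 pc3: +8 =260
r43=101011 pc4: +16 =276
r44=101100 pc3: +8 =284
r45=101101 pc4: +16 =300
r46=101110 pc4: +16 =316
r47=101111 pc5: +32 =348
r48=110000 pc2: +4 =352
r49=110001 pc3: +8 =360
r50=110010 pc3: +8 =368
r51=110011 pc4: +16 =384
r52=110100 pc3: +8 =392
r53=110101 pc4: +16 =408
r54=110110 pc4: +16 =424
r55=110111 pc5: +32 =456
r56=111000 pc3: +8 =464
r57=111001 pc4: +16 =480
r58=111010 pc4: +16 =496
r59=111011 pc5: +32 =528
r60=111100 pc4: +16 =544
r61=111101 pc5: +32 =576
r62=111110 pc5: +32 =608
r63=111111 pc6: +64 =672
r64=1000000 pc1: +2 =674

Answer: 674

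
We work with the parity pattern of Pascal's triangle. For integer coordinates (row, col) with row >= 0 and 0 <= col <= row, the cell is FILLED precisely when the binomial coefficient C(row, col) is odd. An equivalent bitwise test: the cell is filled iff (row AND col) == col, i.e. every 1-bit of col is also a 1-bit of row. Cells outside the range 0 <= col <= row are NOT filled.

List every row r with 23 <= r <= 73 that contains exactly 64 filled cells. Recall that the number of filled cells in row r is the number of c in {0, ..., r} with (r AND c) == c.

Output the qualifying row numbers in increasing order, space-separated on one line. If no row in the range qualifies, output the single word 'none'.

Answer: 63

Derivation:
Row r has 2^popcount(r) filled cells, so we need popcount(r) = log2(64) = 6.
Scan r = 23..73 and keep those with exactly 6 one-bits:
r=23=10111 popcount=4 -> skip
r=24=11000 popcount=2 -> skip
r=25=11001 popcount=3 -> skip
r=26=11010 popcount=3 -> skip
r=27=11011 popcount=4 -> skip
r=28=11100 popcount=3 -> skip
r=29=11101 popcount=4 -> skip
r=30=11110 popcount=4 -> skip
r=31=11111 popcount=5 -> skip
r=32=100000 popcount=1 -> skip
r=33=100001 popcount=2 -> skip
r=34=100010 popcount=2 -> skip
r=35=100011 popcount=3 -> skip
r=36=100100 popcount=2 -> skip
r=37=100101 popcount=3 -> skip
r=38=100110 popcount=3 -> skip
r=39=100111 popcount=4 -> skip
r=40=101000 popcount=2 -> skip
r=41=101001 popcount=3 -> skip
r=42=101010 popcount=3 -> skip
r=43=101011 popcount=4 -> skip
r=44=101100 popcount=3 -> skip
r=45=101101 popcount=4 -> skip
r=46=101110 popcount=4 -> skip
r=47=101111 popcount=5 -> skip
r=48=110000 popcount=2 -> skip
r=49=110001 popcount=3 -> skip
r=50=110010 popcount=3 -> skip
r=51=110011 popcount=4 -> skip
r=52=110100 popcount=3 -> skip
r=53=110101 popcount=4 -> skip
r=54=110110 popcount=4 -> skip
r=55=110111 popcount=5 -> skip
r=56=111000 popcount=3 -> skip
r=57=111001 popcount=4 -> skip
r=58=111010 popcount=4 -> skip
r=59=111011 popcount=5 -> skip
r=60=111100 popcount=4 -> skip
r=61=111101 popcount=5 -> skip
r=62=111110 popcount=5 -> skip
r=63=111111 popcount=6 -> KEEP
r=64=1000000 popcount=1 -> skip
r=65=1000001 popcount=2 -> skip
r=66=1000010 popcount=2 -> skip
r=67=1000011 popcount=3 -> skip
r=68=1000100 popcount=2 -> skip
r=69=1000101 popcount=3 -> skip
r=70=1000110 popcount=3 -> skip
r=71=1000111 popcount=4 -> skip
r=72=1001000 popcount=2 -> skip
r=73=1001001 popcount=3 -> skip
Kept rows: 63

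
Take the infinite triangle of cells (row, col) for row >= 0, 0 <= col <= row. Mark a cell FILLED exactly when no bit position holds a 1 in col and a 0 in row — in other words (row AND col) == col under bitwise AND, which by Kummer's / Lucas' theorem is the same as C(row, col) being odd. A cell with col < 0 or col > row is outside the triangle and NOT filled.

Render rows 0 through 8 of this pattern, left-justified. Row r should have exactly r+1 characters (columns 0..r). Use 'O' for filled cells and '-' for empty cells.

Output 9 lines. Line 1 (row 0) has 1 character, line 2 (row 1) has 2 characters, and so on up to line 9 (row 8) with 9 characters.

r0=0: O
r1=1: OO
r2=10: O-O
r3=11: OOOO
r4=100: O---O
r5=101: OO--OO
r6=110: O-O-O-O
r7=111: OOOOOOOO
r8=1000: O-------O

Answer: O
OO
O-O
OOOO
O---O
OO--OO
O-O-O-O
OOOOOOOO
O-------O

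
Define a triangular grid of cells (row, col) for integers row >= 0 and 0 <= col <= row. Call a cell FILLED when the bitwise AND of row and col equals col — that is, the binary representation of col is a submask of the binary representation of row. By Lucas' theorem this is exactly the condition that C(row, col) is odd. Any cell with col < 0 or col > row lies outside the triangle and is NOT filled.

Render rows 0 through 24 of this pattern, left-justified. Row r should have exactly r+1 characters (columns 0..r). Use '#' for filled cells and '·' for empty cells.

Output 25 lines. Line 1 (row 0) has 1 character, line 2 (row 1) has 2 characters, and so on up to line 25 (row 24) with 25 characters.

r0=0: #
r1=1: ##
r2=10: #·#
r3=11: ####
r4=100: #···#
r5=101: ##··##
r6=110: #·#·#·#
r7=111: ########
r8=1000: #·······#
r9=1001: ##······##
r10=1010: #·#·····#·#
r11=1011: ####····####
r12=1100: #···#···#···#
r13=1101: ##··##··##··##
r14=1110: #·#·#·#·#·#·#·#
r15=1111: ################
r16=10000: #···············#
r17=10001: ##··············##
r18=10010: #·#·············#·#
r19=10011: ####············####
r20=10100: #···#···········#···#
r21=10101: ##··##··········##··##
r22=10110: #·#·#·#·········#·#·#·#
r23=10111: ########········########
r24=11000: #·······#·······#·······#

Answer: #
##
#·#
####
#···#
##··##
#·#·#·#
########
#·······#
##······##
#·#·····#·#
####····####
#···#···#···#
##··##··##··##
#·#·#·#·#·#·#·#
################
#···············#
##··············##
#·#·············#·#
####············####
#···#···········#···#
##··##··········##··##
#·#·#·#·········#·#·#·#
########········########
#·······#·······#·······#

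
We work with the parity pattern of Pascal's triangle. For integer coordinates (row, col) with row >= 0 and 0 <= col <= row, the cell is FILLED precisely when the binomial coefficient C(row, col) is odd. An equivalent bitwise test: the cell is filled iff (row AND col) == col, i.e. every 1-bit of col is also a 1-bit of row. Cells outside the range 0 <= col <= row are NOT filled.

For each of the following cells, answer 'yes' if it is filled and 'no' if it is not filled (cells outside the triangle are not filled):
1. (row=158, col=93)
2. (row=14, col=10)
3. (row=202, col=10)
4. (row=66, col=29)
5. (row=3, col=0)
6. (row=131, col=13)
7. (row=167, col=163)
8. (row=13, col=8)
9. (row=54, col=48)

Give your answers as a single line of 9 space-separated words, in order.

Answer: no yes yes no yes no yes yes yes

Derivation:
(158,93): row=0b10011110, col=0b1011101, row AND col = 0b11100 = 28; 28 != 93 -> empty
(14,10): row=0b1110, col=0b1010, row AND col = 0b1010 = 10; 10 == 10 -> filled
(202,10): row=0b11001010, col=0b1010, row AND col = 0b1010 = 10; 10 == 10 -> filled
(66,29): row=0b1000010, col=0b11101, row AND col = 0b0 = 0; 0 != 29 -> empty
(3,0): row=0b11, col=0b0, row AND col = 0b0 = 0; 0 == 0 -> filled
(131,13): row=0b10000011, col=0b1101, row AND col = 0b1 = 1; 1 != 13 -> empty
(167,163): row=0b10100111, col=0b10100011, row AND col = 0b10100011 = 163; 163 == 163 -> filled
(13,8): row=0b1101, col=0b1000, row AND col = 0b1000 = 8; 8 == 8 -> filled
(54,48): row=0b110110, col=0b110000, row AND col = 0b110000 = 48; 48 == 48 -> filled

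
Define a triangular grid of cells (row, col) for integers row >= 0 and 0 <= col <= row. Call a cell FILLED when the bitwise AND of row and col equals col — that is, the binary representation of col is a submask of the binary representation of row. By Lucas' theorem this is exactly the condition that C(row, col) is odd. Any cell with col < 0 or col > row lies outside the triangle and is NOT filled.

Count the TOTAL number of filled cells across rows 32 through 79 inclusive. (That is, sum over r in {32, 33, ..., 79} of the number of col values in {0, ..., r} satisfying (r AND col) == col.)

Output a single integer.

r32=100000 pc1: +2 =2
r33=100001 pc2: +4 =6
r34=100010 pc2: +4 =10
r35=100011 pc3: +8 =18
r36=100100 pc2: +4 =22
r37=100101 pc3: +8 =30
r38=100110 pc3: +8 =38
r39=100111 pc4: +16 =54
r40=101000 pc2: +4 =58
r41=101001 pc3: +8 =66
r42=101010 pc3: +8 =74
r43=101011 pc4: +16 =90
r44=101100 pc3: +8 =98
r45=101101 pc4: +16 =114
r46=101110 pc4: +16 =130
r47=101111 pc5: +32 =162
r48=110000 pc2: +4 =166
r49=110001 pc3: +8 =174
r50=110010 pc3: +8 =182
r51=110011 pc4: +16 =198
r52=110100 pc3: +8 =206
r53=110101 pc4: +16 =222
r54=110110 pc4: +16 =238
r55=110111 pc5: +32 =270
r56=111000 pc3: +8 =278
r57=111001 pc4: +16 =294
r58=111010 pc4: +16 =310
r59=111011 pc5: +32 =342
r60=111100 pc4: +16 =358
r61=111101 pc5: +32 =390
r62=111110 pc5: +32 =422
r63=111111 pc6: +64 =486
r64=1000000 pc1: +2 =488
r65=1000001 pc2: +4 =492
r66=1000010 pc2: +4 =496
r67=1000011 pc3: +8 =504
r68=1000100 pc2: +4 =508
r69=1000101 pc3: +8 =516
r70=1000110 pc3: +8 =524
r71=1000111 pc4: +16 =540
r72=1001000 pc2: +4 =544
r73=1001001 pc3: +8 =552
r74=1001010 pc3: +8 =560
r75=1001011 pc4: +16 =576
r76=1001100 pc3: +8 =584
r77=1001101 pc4: +16 =600
r78=1001110 pc4: +16 =616
r79=1001111 pc5: +32 =648

Answer: 648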